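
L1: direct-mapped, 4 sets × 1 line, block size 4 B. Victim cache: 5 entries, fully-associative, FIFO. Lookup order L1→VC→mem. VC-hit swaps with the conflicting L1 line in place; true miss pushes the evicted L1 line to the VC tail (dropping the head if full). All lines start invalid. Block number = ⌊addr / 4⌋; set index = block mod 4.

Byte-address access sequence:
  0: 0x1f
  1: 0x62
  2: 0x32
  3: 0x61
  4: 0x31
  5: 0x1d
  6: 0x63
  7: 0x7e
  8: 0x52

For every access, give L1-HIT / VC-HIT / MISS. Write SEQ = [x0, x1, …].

  [0] addr=0x1f blk=7 s=3: MISS | VC []
  [1] addr=0x62 blk=24 s=0: MISS | VC []
  [2] addr=0x32 blk=12 s=0: MISS | VC [24]
  [3] addr=0x61 blk=24 s=0: VC-HIT | VC [12]
  [4] addr=0x31 blk=12 s=0: VC-HIT | VC [24]
  [5] addr=0x1d blk=7 s=3: L1-HIT | VC [24]
  [6] addr=0x63 blk=24 s=0: VC-HIT | VC [12]
  [7] addr=0x7e blk=31 s=3: MISS | VC [12, 7]
  [8] addr=0x52 blk=20 s=0: MISS | VC [12, 7, 24]

SEQ = [MISS, MISS, MISS, VC-HIT, VC-HIT, L1-HIT, VC-HIT, MISS, MISS]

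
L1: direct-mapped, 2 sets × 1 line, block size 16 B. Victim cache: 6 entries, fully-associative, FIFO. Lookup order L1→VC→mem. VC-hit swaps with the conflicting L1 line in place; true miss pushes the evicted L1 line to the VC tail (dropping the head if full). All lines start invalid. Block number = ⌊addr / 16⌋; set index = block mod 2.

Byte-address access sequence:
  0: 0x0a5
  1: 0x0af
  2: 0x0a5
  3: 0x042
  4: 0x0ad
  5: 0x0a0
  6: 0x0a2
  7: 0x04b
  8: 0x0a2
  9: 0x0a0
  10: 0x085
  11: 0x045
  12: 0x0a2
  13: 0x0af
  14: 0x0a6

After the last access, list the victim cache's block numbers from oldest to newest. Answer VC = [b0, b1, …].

VC = [8, 4]

0: 0xa5 (blk 10, set 0) → MISS  vc=[]
1: 0xaf (blk 10, set 0) → L1-HIT  vc=[]
2: 0xa5 (blk 10, set 0) → L1-HIT  vc=[]
3: 0x42 (blk 4, set 0) → MISS  vc=[10]
4: 0xad (blk 10, set 0) → VC-HIT  vc=[4]
5: 0xa0 (blk 10, set 0) → L1-HIT  vc=[4]
6: 0xa2 (blk 10, set 0) → L1-HIT  vc=[4]
7: 0x4b (blk 4, set 0) → VC-HIT  vc=[10]
8: 0xa2 (blk 10, set 0) → VC-HIT  vc=[4]
9: 0xa0 (blk 10, set 0) → L1-HIT  vc=[4]
10: 0x85 (blk 8, set 0) → MISS  vc=[4, 10]
11: 0x45 (blk 4, set 0) → VC-HIT  vc=[8, 10]
12: 0xa2 (blk 10, set 0) → VC-HIT  vc=[8, 4]
13: 0xaf (blk 10, set 0) → L1-HIT  vc=[8, 4]
14: 0xa6 (blk 10, set 0) → L1-HIT  vc=[8, 4]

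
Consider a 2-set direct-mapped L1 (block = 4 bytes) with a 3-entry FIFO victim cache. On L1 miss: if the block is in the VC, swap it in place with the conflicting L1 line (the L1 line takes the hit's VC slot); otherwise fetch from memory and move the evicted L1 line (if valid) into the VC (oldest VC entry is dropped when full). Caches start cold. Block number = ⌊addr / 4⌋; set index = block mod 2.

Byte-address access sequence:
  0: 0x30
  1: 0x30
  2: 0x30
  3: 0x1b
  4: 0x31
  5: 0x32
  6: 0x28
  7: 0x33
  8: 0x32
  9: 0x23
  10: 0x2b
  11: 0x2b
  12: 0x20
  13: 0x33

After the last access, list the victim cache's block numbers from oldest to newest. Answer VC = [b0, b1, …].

  [0] addr=0x30 blk=12 s=0: MISS | VC []
  [1] addr=0x30 blk=12 s=0: L1-HIT | VC []
  [2] addr=0x30 blk=12 s=0: L1-HIT | VC []
  [3] addr=0x1b blk=6 s=0: MISS | VC [12]
  [4] addr=0x31 blk=12 s=0: VC-HIT | VC [6]
  [5] addr=0x32 blk=12 s=0: L1-HIT | VC [6]
  [6] addr=0x28 blk=10 s=0: MISS | VC [6, 12]
  [7] addr=0x33 blk=12 s=0: VC-HIT | VC [6, 10]
  [8] addr=0x32 blk=12 s=0: L1-HIT | VC [6, 10]
  [9] addr=0x23 blk=8 s=0: MISS | VC [6, 10, 12]
  [10] addr=0x2b blk=10 s=0: VC-HIT | VC [6, 8, 12]
  [11] addr=0x2b blk=10 s=0: L1-HIT | VC [6, 8, 12]
  [12] addr=0x20 blk=8 s=0: VC-HIT | VC [6, 10, 12]
  [13] addr=0x33 blk=12 s=0: VC-HIT | VC [6, 10, 8]

VC = [6, 10, 8]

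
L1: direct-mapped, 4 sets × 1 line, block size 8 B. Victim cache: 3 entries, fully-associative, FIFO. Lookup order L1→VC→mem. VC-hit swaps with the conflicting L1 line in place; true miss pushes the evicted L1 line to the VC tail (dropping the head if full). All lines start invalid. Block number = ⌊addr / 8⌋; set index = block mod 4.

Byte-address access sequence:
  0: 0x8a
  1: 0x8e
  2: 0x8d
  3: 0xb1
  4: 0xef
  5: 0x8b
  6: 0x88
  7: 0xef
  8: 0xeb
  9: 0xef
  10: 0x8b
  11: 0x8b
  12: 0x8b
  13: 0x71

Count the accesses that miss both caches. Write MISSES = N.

MISSES = 4

#0 0x8a→b17/s1 MISS; vc=[]
#1 0x8e→b17/s1 L1-HIT; vc=[]
#2 0x8d→b17/s1 L1-HIT; vc=[]
#3 0xb1→b22/s2 MISS; vc=[]
#4 0xef→b29/s1 MISS; vc=[17]
#5 0x8b→b17/s1 VC-HIT; vc=[29]
#6 0x88→b17/s1 L1-HIT; vc=[29]
#7 0xef→b29/s1 VC-HIT; vc=[17]
#8 0xeb→b29/s1 L1-HIT; vc=[17]
#9 0xef→b29/s1 L1-HIT; vc=[17]
#10 0x8b→b17/s1 VC-HIT; vc=[29]
#11 0x8b→b17/s1 L1-HIT; vc=[29]
#12 0x8b→b17/s1 L1-HIT; vc=[29]
#13 0x71→b14/s2 MISS; vc=[29,22]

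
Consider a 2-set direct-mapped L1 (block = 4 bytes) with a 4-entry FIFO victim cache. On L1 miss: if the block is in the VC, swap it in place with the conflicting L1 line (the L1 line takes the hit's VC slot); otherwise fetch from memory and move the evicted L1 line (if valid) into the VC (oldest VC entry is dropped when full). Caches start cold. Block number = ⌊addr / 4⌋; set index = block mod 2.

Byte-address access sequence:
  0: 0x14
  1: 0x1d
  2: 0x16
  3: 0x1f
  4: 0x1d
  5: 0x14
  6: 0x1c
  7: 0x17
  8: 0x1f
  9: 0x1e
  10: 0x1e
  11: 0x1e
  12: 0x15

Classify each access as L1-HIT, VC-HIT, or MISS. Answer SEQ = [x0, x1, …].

SEQ = [MISS, MISS, VC-HIT, VC-HIT, L1-HIT, VC-HIT, VC-HIT, VC-HIT, VC-HIT, L1-HIT, L1-HIT, L1-HIT, VC-HIT]

0: 0x14 (blk 5, set 1) → MISS  vc=[]
1: 0x1d (blk 7, set 1) → MISS  vc=[5]
2: 0x16 (blk 5, set 1) → VC-HIT  vc=[7]
3: 0x1f (blk 7, set 1) → VC-HIT  vc=[5]
4: 0x1d (blk 7, set 1) → L1-HIT  vc=[5]
5: 0x14 (blk 5, set 1) → VC-HIT  vc=[7]
6: 0x1c (blk 7, set 1) → VC-HIT  vc=[5]
7: 0x17 (blk 5, set 1) → VC-HIT  vc=[7]
8: 0x1f (blk 7, set 1) → VC-HIT  vc=[5]
9: 0x1e (blk 7, set 1) → L1-HIT  vc=[5]
10: 0x1e (blk 7, set 1) → L1-HIT  vc=[5]
11: 0x1e (blk 7, set 1) → L1-HIT  vc=[5]
12: 0x15 (blk 5, set 1) → VC-HIT  vc=[7]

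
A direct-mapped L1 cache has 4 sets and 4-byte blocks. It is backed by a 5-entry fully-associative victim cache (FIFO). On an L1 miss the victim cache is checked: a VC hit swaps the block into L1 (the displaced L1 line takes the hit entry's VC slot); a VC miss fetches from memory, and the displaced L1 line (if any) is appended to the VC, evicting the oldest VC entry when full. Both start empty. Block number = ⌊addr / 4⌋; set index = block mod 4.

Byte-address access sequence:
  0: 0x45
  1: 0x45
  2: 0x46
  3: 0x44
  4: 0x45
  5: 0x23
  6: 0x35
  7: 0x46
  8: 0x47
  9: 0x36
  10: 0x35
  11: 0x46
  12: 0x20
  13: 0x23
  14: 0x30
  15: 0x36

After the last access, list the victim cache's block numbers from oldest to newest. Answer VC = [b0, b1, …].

#0 0x45→b17/s1 MISS; vc=[]
#1 0x45→b17/s1 L1-HIT; vc=[]
#2 0x46→b17/s1 L1-HIT; vc=[]
#3 0x44→b17/s1 L1-HIT; vc=[]
#4 0x45→b17/s1 L1-HIT; vc=[]
#5 0x23→b8/s0 MISS; vc=[]
#6 0x35→b13/s1 MISS; vc=[17]
#7 0x46→b17/s1 VC-HIT; vc=[13]
#8 0x47→b17/s1 L1-HIT; vc=[13]
#9 0x36→b13/s1 VC-HIT; vc=[17]
#10 0x35→b13/s1 L1-HIT; vc=[17]
#11 0x46→b17/s1 VC-HIT; vc=[13]
#12 0x20→b8/s0 L1-HIT; vc=[13]
#13 0x23→b8/s0 L1-HIT; vc=[13]
#14 0x30→b12/s0 MISS; vc=[13,8]
#15 0x36→b13/s1 VC-HIT; vc=[17,8]

VC = [17, 8]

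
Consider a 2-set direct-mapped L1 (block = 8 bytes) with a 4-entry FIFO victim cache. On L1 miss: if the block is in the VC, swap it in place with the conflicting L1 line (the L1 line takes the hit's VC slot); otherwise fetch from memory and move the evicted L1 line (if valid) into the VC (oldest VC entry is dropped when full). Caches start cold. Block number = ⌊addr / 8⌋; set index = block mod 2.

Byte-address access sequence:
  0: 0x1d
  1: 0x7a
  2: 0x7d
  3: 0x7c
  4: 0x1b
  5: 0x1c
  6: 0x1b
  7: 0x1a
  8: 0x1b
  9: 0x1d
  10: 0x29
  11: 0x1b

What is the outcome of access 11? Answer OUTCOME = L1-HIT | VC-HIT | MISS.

OUTCOME = VC-HIT

  [0] addr=0x1d blk=3 s=1: MISS | VC []
  [1] addr=0x7a blk=15 s=1: MISS | VC [3]
  [2] addr=0x7d blk=15 s=1: L1-HIT | VC [3]
  [3] addr=0x7c blk=15 s=1: L1-HIT | VC [3]
  [4] addr=0x1b blk=3 s=1: VC-HIT | VC [15]
  [5] addr=0x1c blk=3 s=1: L1-HIT | VC [15]
  [6] addr=0x1b blk=3 s=1: L1-HIT | VC [15]
  [7] addr=0x1a blk=3 s=1: L1-HIT | VC [15]
  [8] addr=0x1b blk=3 s=1: L1-HIT | VC [15]
  [9] addr=0x1d blk=3 s=1: L1-HIT | VC [15]
  [10] addr=0x29 blk=5 s=1: MISS | VC [15, 3]
  [11] addr=0x1b blk=3 s=1: VC-HIT | VC [15, 5]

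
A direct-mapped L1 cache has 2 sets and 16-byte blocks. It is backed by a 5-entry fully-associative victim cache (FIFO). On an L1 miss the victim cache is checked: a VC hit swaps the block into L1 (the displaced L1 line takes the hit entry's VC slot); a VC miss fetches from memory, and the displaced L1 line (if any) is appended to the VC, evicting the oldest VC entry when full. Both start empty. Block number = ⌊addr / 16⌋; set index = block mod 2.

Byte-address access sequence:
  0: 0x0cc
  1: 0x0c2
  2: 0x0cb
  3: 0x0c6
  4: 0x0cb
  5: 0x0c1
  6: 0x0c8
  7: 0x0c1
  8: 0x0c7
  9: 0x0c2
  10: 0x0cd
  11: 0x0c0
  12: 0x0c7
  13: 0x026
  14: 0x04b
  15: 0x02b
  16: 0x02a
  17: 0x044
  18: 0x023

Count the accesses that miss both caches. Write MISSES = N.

MISSES = 3

0: 0xcc (blk 12, set 0) → MISS  vc=[]
1: 0xc2 (blk 12, set 0) → L1-HIT  vc=[]
2: 0xcb (blk 12, set 0) → L1-HIT  vc=[]
3: 0xc6 (blk 12, set 0) → L1-HIT  vc=[]
4: 0xcb (blk 12, set 0) → L1-HIT  vc=[]
5: 0xc1 (blk 12, set 0) → L1-HIT  vc=[]
6: 0xc8 (blk 12, set 0) → L1-HIT  vc=[]
7: 0xc1 (blk 12, set 0) → L1-HIT  vc=[]
8: 0xc7 (blk 12, set 0) → L1-HIT  vc=[]
9: 0xc2 (blk 12, set 0) → L1-HIT  vc=[]
10: 0xcd (blk 12, set 0) → L1-HIT  vc=[]
11: 0xc0 (blk 12, set 0) → L1-HIT  vc=[]
12: 0xc7 (blk 12, set 0) → L1-HIT  vc=[]
13: 0x26 (blk 2, set 0) → MISS  vc=[12]
14: 0x4b (blk 4, set 0) → MISS  vc=[12, 2]
15: 0x2b (blk 2, set 0) → VC-HIT  vc=[12, 4]
16: 0x2a (blk 2, set 0) → L1-HIT  vc=[12, 4]
17: 0x44 (blk 4, set 0) → VC-HIT  vc=[12, 2]
18: 0x23 (blk 2, set 0) → VC-HIT  vc=[12, 4]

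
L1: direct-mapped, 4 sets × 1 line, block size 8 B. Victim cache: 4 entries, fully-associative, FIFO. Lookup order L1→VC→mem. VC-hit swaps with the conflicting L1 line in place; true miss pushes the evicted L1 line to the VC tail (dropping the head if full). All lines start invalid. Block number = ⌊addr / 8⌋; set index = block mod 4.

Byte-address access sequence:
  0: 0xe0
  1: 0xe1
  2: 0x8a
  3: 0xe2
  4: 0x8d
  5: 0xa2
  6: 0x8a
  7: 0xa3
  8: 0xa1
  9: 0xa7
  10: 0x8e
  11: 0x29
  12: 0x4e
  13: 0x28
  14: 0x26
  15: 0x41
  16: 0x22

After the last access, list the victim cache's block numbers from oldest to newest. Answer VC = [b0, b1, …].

VC = [17, 9, 20, 8]

#0 0xe0→b28/s0 MISS; vc=[]
#1 0xe1→b28/s0 L1-HIT; vc=[]
#2 0x8a→b17/s1 MISS; vc=[]
#3 0xe2→b28/s0 L1-HIT; vc=[]
#4 0x8d→b17/s1 L1-HIT; vc=[]
#5 0xa2→b20/s0 MISS; vc=[28]
#6 0x8a→b17/s1 L1-HIT; vc=[28]
#7 0xa3→b20/s0 L1-HIT; vc=[28]
#8 0xa1→b20/s0 L1-HIT; vc=[28]
#9 0xa7→b20/s0 L1-HIT; vc=[28]
#10 0x8e→b17/s1 L1-HIT; vc=[28]
#11 0x29→b5/s1 MISS; vc=[28,17]
#12 0x4e→b9/s1 MISS; vc=[28,17,5]
#13 0x28→b5/s1 VC-HIT; vc=[28,17,9]
#14 0x26→b4/s0 MISS; vc=[28,17,9,20]
#15 0x41→b8/s0 MISS; vc=[17,9,20,4]
#16 0x22→b4/s0 VC-HIT; vc=[17,9,20,8]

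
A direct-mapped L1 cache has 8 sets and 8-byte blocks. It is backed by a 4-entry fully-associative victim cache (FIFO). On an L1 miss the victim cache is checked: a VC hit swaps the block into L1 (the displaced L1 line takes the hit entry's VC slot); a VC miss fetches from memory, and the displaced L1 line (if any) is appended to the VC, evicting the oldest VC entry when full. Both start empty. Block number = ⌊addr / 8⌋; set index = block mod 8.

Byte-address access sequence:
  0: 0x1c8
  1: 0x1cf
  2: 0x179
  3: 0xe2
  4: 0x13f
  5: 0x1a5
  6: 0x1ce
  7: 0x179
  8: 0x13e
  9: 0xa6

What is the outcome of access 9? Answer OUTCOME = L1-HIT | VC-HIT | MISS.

0: 0x1c8 (blk 57, set 1) → MISS  vc=[]
1: 0x1cf (blk 57, set 1) → L1-HIT  vc=[]
2: 0x179 (blk 47, set 7) → MISS  vc=[]
3: 0xe2 (blk 28, set 4) → MISS  vc=[]
4: 0x13f (blk 39, set 7) → MISS  vc=[47]
5: 0x1a5 (blk 52, set 4) → MISS  vc=[47, 28]
6: 0x1ce (blk 57, set 1) → L1-HIT  vc=[47, 28]
7: 0x179 (blk 47, set 7) → VC-HIT  vc=[39, 28]
8: 0x13e (blk 39, set 7) → VC-HIT  vc=[47, 28]
9: 0xa6 (blk 20, set 4) → MISS  vc=[47, 28, 52]

OUTCOME = MISS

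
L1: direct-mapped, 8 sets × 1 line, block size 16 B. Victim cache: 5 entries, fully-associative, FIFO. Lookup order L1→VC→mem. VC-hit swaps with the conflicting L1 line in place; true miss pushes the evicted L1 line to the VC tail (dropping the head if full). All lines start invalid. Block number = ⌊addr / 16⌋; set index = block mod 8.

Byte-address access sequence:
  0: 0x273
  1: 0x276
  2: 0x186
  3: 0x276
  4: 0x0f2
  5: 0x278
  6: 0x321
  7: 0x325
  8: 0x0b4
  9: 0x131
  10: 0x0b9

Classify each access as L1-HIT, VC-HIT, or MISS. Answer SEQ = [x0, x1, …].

  [0] addr=0x273 blk=39 s=7: MISS | VC []
  [1] addr=0x276 blk=39 s=7: L1-HIT | VC []
  [2] addr=0x186 blk=24 s=0: MISS | VC []
  [3] addr=0x276 blk=39 s=7: L1-HIT | VC []
  [4] addr=0xf2 blk=15 s=7: MISS | VC [39]
  [5] addr=0x278 blk=39 s=7: VC-HIT | VC [15]
  [6] addr=0x321 blk=50 s=2: MISS | VC [15]
  [7] addr=0x325 blk=50 s=2: L1-HIT | VC [15]
  [8] addr=0xb4 blk=11 s=3: MISS | VC [15]
  [9] addr=0x131 blk=19 s=3: MISS | VC [15, 11]
  [10] addr=0xb9 blk=11 s=3: VC-HIT | VC [15, 19]

SEQ = [MISS, L1-HIT, MISS, L1-HIT, MISS, VC-HIT, MISS, L1-HIT, MISS, MISS, VC-HIT]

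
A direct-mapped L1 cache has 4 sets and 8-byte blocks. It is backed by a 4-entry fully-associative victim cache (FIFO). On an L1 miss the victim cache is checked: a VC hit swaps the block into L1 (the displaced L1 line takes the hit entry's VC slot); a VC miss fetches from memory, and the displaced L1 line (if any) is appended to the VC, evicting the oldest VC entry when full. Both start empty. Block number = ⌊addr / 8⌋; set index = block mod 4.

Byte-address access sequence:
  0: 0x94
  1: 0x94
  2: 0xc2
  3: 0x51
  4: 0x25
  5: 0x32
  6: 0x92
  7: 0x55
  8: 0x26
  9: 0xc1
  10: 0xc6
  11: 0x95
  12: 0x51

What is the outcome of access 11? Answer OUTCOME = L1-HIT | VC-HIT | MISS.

  [0] addr=0x94 blk=18 s=2: MISS | VC []
  [1] addr=0x94 blk=18 s=2: L1-HIT | VC []
  [2] addr=0xc2 blk=24 s=0: MISS | VC []
  [3] addr=0x51 blk=10 s=2: MISS | VC [18]
  [4] addr=0x25 blk=4 s=0: MISS | VC [18, 24]
  [5] addr=0x32 blk=6 s=2: MISS | VC [18, 24, 10]
  [6] addr=0x92 blk=18 s=2: VC-HIT | VC [6, 24, 10]
  [7] addr=0x55 blk=10 s=2: VC-HIT | VC [6, 24, 18]
  [8] addr=0x26 blk=4 s=0: L1-HIT | VC [6, 24, 18]
  [9] addr=0xc1 blk=24 s=0: VC-HIT | VC [6, 4, 18]
  [10] addr=0xc6 blk=24 s=0: L1-HIT | VC [6, 4, 18]
  [11] addr=0x95 blk=18 s=2: VC-HIT | VC [6, 4, 10]
  [12] addr=0x51 blk=10 s=2: VC-HIT | VC [6, 4, 18]

OUTCOME = VC-HIT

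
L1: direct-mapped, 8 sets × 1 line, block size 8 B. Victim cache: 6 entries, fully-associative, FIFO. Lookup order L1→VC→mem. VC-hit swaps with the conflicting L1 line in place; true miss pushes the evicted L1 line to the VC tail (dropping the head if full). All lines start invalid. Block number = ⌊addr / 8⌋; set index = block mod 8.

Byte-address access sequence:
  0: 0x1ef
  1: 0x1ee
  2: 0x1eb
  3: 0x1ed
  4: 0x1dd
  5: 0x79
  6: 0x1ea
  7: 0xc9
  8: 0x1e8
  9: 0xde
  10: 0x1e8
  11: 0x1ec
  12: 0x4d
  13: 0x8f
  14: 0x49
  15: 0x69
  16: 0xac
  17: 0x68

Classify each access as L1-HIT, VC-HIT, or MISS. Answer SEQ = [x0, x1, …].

SEQ = [MISS, L1-HIT, L1-HIT, L1-HIT, MISS, MISS, L1-HIT, MISS, L1-HIT, MISS, L1-HIT, L1-HIT, MISS, MISS, VC-HIT, MISS, MISS, VC-HIT]

#0 0x1ef→b61/s5 MISS; vc=[]
#1 0x1ee→b61/s5 L1-HIT; vc=[]
#2 0x1eb→b61/s5 L1-HIT; vc=[]
#3 0x1ed→b61/s5 L1-HIT; vc=[]
#4 0x1dd→b59/s3 MISS; vc=[]
#5 0x79→b15/s7 MISS; vc=[]
#6 0x1ea→b61/s5 L1-HIT; vc=[]
#7 0xc9→b25/s1 MISS; vc=[]
#8 0x1e8→b61/s5 L1-HIT; vc=[]
#9 0xde→b27/s3 MISS; vc=[59]
#10 0x1e8→b61/s5 L1-HIT; vc=[59]
#11 0x1ec→b61/s5 L1-HIT; vc=[59]
#12 0x4d→b9/s1 MISS; vc=[59,25]
#13 0x8f→b17/s1 MISS; vc=[59,25,9]
#14 0x49→b9/s1 VC-HIT; vc=[59,25,17]
#15 0x69→b13/s5 MISS; vc=[59,25,17,61]
#16 0xac→b21/s5 MISS; vc=[59,25,17,61,13]
#17 0x68→b13/s5 VC-HIT; vc=[59,25,17,61,21]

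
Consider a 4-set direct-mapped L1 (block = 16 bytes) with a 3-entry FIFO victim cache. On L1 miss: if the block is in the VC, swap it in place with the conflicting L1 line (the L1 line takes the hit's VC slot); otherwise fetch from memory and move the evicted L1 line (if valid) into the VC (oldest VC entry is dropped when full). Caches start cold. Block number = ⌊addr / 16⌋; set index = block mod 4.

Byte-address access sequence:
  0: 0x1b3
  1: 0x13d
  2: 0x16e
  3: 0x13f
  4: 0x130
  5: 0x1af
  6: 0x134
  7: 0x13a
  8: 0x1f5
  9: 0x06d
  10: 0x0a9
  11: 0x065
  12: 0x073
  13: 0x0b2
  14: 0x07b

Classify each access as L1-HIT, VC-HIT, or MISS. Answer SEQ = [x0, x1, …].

SEQ = [MISS, MISS, MISS, L1-HIT, L1-HIT, MISS, L1-HIT, L1-HIT, MISS, MISS, MISS, VC-HIT, MISS, MISS, VC-HIT]

#0 0x1b3→b27/s3 MISS; vc=[]
#1 0x13d→b19/s3 MISS; vc=[27]
#2 0x16e→b22/s2 MISS; vc=[27]
#3 0x13f→b19/s3 L1-HIT; vc=[27]
#4 0x130→b19/s3 L1-HIT; vc=[27]
#5 0x1af→b26/s2 MISS; vc=[27,22]
#6 0x134→b19/s3 L1-HIT; vc=[27,22]
#7 0x13a→b19/s3 L1-HIT; vc=[27,22]
#8 0x1f5→b31/s3 MISS; vc=[27,22,19]
#9 0x6d→b6/s2 MISS; vc=[22,19,26]
#10 0xa9→b10/s2 MISS; vc=[19,26,6]
#11 0x65→b6/s2 VC-HIT; vc=[19,26,10]
#12 0x73→b7/s3 MISS; vc=[26,10,31]
#13 0xb2→b11/s3 MISS; vc=[10,31,7]
#14 0x7b→b7/s3 VC-HIT; vc=[10,31,11]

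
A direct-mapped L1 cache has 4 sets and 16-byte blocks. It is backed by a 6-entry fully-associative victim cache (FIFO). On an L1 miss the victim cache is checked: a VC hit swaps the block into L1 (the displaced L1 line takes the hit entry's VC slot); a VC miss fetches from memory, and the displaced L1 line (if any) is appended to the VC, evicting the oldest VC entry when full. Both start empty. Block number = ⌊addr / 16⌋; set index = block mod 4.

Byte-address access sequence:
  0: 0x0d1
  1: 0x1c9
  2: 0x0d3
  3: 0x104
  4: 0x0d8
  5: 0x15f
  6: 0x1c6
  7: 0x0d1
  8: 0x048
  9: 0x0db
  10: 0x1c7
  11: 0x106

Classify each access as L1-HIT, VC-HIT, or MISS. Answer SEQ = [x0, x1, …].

SEQ = [MISS, MISS, L1-HIT, MISS, L1-HIT, MISS, VC-HIT, VC-HIT, MISS, L1-HIT, VC-HIT, VC-HIT]

#0 0xd1→b13/s1 MISS; vc=[]
#1 0x1c9→b28/s0 MISS; vc=[]
#2 0xd3→b13/s1 L1-HIT; vc=[]
#3 0x104→b16/s0 MISS; vc=[28]
#4 0xd8→b13/s1 L1-HIT; vc=[28]
#5 0x15f→b21/s1 MISS; vc=[28,13]
#6 0x1c6→b28/s0 VC-HIT; vc=[16,13]
#7 0xd1→b13/s1 VC-HIT; vc=[16,21]
#8 0x48→b4/s0 MISS; vc=[16,21,28]
#9 0xdb→b13/s1 L1-HIT; vc=[16,21,28]
#10 0x1c7→b28/s0 VC-HIT; vc=[16,21,4]
#11 0x106→b16/s0 VC-HIT; vc=[28,21,4]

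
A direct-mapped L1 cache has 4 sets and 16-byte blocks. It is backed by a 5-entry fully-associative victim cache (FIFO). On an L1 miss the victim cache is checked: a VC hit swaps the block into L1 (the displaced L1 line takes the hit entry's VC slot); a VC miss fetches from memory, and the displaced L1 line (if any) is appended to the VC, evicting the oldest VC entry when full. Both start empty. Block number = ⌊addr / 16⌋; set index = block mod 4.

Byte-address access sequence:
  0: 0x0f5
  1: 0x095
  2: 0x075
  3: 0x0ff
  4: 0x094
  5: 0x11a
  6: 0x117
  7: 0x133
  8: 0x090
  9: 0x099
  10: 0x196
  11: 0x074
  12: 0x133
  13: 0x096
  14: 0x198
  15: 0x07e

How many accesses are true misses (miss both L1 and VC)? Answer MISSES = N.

MISSES = 6

#0 0xf5→b15/s3 MISS; vc=[]
#1 0x95→b9/s1 MISS; vc=[]
#2 0x75→b7/s3 MISS; vc=[15]
#3 0xff→b15/s3 VC-HIT; vc=[7]
#4 0x94→b9/s1 L1-HIT; vc=[7]
#5 0x11a→b17/s1 MISS; vc=[7,9]
#6 0x117→b17/s1 L1-HIT; vc=[7,9]
#7 0x133→b19/s3 MISS; vc=[7,9,15]
#8 0x90→b9/s1 VC-HIT; vc=[7,17,15]
#9 0x99→b9/s1 L1-HIT; vc=[7,17,15]
#10 0x196→b25/s1 MISS; vc=[7,17,15,9]
#11 0x74→b7/s3 VC-HIT; vc=[19,17,15,9]
#12 0x133→b19/s3 VC-HIT; vc=[7,17,15,9]
#13 0x96→b9/s1 VC-HIT; vc=[7,17,15,25]
#14 0x198→b25/s1 VC-HIT; vc=[7,17,15,9]
#15 0x7e→b7/s3 VC-HIT; vc=[19,17,15,9]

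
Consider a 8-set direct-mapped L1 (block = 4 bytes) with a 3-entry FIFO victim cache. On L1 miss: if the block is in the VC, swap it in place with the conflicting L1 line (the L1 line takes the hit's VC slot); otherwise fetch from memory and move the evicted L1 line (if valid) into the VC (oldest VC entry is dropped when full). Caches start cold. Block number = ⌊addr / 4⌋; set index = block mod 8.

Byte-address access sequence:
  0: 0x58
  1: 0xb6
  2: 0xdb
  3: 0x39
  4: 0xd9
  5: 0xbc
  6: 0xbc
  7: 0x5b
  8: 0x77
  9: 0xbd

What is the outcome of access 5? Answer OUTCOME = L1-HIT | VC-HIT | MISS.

0: 0x58 (blk 22, set 6) → MISS  vc=[]
1: 0xb6 (blk 45, set 5) → MISS  vc=[]
2: 0xdb (blk 54, set 6) → MISS  vc=[22]
3: 0x39 (blk 14, set 6) → MISS  vc=[22, 54]
4: 0xd9 (blk 54, set 6) → VC-HIT  vc=[22, 14]
5: 0xbc (blk 47, set 7) → MISS  vc=[22, 14]
6: 0xbc (blk 47, set 7) → L1-HIT  vc=[22, 14]
7: 0x5b (blk 22, set 6) → VC-HIT  vc=[54, 14]
8: 0x77 (blk 29, set 5) → MISS  vc=[54, 14, 45]
9: 0xbd (blk 47, set 7) → L1-HIT  vc=[54, 14, 45]

OUTCOME = MISS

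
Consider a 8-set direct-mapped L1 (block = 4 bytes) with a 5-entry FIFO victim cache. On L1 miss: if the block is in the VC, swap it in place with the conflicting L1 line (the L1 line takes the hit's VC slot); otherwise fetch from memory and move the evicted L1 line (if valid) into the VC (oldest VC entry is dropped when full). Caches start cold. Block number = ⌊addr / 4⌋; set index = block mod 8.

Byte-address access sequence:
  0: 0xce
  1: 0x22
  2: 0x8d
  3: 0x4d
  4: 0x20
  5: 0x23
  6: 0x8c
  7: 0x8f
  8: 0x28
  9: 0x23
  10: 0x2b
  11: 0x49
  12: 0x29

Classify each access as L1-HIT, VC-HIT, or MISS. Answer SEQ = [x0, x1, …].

  [0] addr=0xce blk=51 s=3: MISS | VC []
  [1] addr=0x22 blk=8 s=0: MISS | VC []
  [2] addr=0x8d blk=35 s=3: MISS | VC [51]
  [3] addr=0x4d blk=19 s=3: MISS | VC [51, 35]
  [4] addr=0x20 blk=8 s=0: L1-HIT | VC [51, 35]
  [5] addr=0x23 blk=8 s=0: L1-HIT | VC [51, 35]
  [6] addr=0x8c blk=35 s=3: VC-HIT | VC [51, 19]
  [7] addr=0x8f blk=35 s=3: L1-HIT | VC [51, 19]
  [8] addr=0x28 blk=10 s=2: MISS | VC [51, 19]
  [9] addr=0x23 blk=8 s=0: L1-HIT | VC [51, 19]
  [10] addr=0x2b blk=10 s=2: L1-HIT | VC [51, 19]
  [11] addr=0x49 blk=18 s=2: MISS | VC [51, 19, 10]
  [12] addr=0x29 blk=10 s=2: VC-HIT | VC [51, 19, 18]

SEQ = [MISS, MISS, MISS, MISS, L1-HIT, L1-HIT, VC-HIT, L1-HIT, MISS, L1-HIT, L1-HIT, MISS, VC-HIT]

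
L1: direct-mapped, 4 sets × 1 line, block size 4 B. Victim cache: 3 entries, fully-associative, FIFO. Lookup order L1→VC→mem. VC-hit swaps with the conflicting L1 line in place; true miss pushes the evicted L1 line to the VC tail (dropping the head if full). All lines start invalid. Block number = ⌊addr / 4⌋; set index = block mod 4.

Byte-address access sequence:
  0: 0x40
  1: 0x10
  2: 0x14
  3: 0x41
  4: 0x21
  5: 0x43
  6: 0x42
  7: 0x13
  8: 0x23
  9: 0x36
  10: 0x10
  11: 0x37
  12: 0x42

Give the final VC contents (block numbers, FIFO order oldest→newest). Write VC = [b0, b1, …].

VC = [4, 8, 5]

#0 0x40→b16/s0 MISS; vc=[]
#1 0x10→b4/s0 MISS; vc=[16]
#2 0x14→b5/s1 MISS; vc=[16]
#3 0x41→b16/s0 VC-HIT; vc=[4]
#4 0x21→b8/s0 MISS; vc=[4,16]
#5 0x43→b16/s0 VC-HIT; vc=[4,8]
#6 0x42→b16/s0 L1-HIT; vc=[4,8]
#7 0x13→b4/s0 VC-HIT; vc=[16,8]
#8 0x23→b8/s0 VC-HIT; vc=[16,4]
#9 0x36→b13/s1 MISS; vc=[16,4,5]
#10 0x10→b4/s0 VC-HIT; vc=[16,8,5]
#11 0x37→b13/s1 L1-HIT; vc=[16,8,5]
#12 0x42→b16/s0 VC-HIT; vc=[4,8,5]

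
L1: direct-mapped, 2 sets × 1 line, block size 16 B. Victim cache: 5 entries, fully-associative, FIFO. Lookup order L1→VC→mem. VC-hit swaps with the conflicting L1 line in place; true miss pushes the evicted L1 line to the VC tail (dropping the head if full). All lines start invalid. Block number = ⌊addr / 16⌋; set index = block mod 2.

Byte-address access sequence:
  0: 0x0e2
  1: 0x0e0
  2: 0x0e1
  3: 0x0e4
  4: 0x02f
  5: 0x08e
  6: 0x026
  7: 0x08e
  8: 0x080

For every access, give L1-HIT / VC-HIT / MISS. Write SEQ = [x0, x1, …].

SEQ = [MISS, L1-HIT, L1-HIT, L1-HIT, MISS, MISS, VC-HIT, VC-HIT, L1-HIT]

0: 0xe2 (blk 14, set 0) → MISS  vc=[]
1: 0xe0 (blk 14, set 0) → L1-HIT  vc=[]
2: 0xe1 (blk 14, set 0) → L1-HIT  vc=[]
3: 0xe4 (blk 14, set 0) → L1-HIT  vc=[]
4: 0x2f (blk 2, set 0) → MISS  vc=[14]
5: 0x8e (blk 8, set 0) → MISS  vc=[14, 2]
6: 0x26 (blk 2, set 0) → VC-HIT  vc=[14, 8]
7: 0x8e (blk 8, set 0) → VC-HIT  vc=[14, 2]
8: 0x80 (blk 8, set 0) → L1-HIT  vc=[14, 2]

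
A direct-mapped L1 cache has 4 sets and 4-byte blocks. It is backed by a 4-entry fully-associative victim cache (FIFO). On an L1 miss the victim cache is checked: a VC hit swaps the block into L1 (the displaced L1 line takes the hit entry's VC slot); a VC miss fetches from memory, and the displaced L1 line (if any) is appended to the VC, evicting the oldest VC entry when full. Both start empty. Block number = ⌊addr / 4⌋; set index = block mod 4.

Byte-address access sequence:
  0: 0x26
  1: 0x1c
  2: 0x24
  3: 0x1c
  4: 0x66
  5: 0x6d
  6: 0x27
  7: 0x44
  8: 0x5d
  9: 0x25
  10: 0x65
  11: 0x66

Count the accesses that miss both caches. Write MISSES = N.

MISSES = 6

0: 0x26 (blk 9, set 1) → MISS  vc=[]
1: 0x1c (blk 7, set 3) → MISS  vc=[]
2: 0x24 (blk 9, set 1) → L1-HIT  vc=[]
3: 0x1c (blk 7, set 3) → L1-HIT  vc=[]
4: 0x66 (blk 25, set 1) → MISS  vc=[9]
5: 0x6d (blk 27, set 3) → MISS  vc=[9, 7]
6: 0x27 (blk 9, set 1) → VC-HIT  vc=[25, 7]
7: 0x44 (blk 17, set 1) → MISS  vc=[25, 7, 9]
8: 0x5d (blk 23, set 3) → MISS  vc=[25, 7, 9, 27]
9: 0x25 (blk 9, set 1) → VC-HIT  vc=[25, 7, 17, 27]
10: 0x65 (blk 25, set 1) → VC-HIT  vc=[9, 7, 17, 27]
11: 0x66 (blk 25, set 1) → L1-HIT  vc=[9, 7, 17, 27]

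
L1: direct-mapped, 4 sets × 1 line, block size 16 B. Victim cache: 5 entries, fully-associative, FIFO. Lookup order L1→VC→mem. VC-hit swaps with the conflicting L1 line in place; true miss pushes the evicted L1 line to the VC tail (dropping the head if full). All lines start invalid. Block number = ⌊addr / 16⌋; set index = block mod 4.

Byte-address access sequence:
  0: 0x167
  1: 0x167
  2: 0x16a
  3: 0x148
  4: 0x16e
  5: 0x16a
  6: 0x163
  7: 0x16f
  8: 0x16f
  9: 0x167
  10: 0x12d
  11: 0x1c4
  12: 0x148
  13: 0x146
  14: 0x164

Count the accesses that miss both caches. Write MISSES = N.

#0 0x167→b22/s2 MISS; vc=[]
#1 0x167→b22/s2 L1-HIT; vc=[]
#2 0x16a→b22/s2 L1-HIT; vc=[]
#3 0x148→b20/s0 MISS; vc=[]
#4 0x16e→b22/s2 L1-HIT; vc=[]
#5 0x16a→b22/s2 L1-HIT; vc=[]
#6 0x163→b22/s2 L1-HIT; vc=[]
#7 0x16f→b22/s2 L1-HIT; vc=[]
#8 0x16f→b22/s2 L1-HIT; vc=[]
#9 0x167→b22/s2 L1-HIT; vc=[]
#10 0x12d→b18/s2 MISS; vc=[22]
#11 0x1c4→b28/s0 MISS; vc=[22,20]
#12 0x148→b20/s0 VC-HIT; vc=[22,28]
#13 0x146→b20/s0 L1-HIT; vc=[22,28]
#14 0x164→b22/s2 VC-HIT; vc=[18,28]

MISSES = 4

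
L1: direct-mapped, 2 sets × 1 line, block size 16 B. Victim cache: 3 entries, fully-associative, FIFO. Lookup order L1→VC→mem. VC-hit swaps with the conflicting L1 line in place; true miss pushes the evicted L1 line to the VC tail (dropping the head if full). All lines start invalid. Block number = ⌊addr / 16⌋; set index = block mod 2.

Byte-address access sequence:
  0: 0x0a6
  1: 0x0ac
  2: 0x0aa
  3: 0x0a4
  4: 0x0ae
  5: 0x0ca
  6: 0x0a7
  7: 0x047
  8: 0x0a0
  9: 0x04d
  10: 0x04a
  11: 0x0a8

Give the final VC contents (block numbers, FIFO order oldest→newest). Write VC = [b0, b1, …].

0: 0xa6 (blk 10, set 0) → MISS  vc=[]
1: 0xac (blk 10, set 0) → L1-HIT  vc=[]
2: 0xaa (blk 10, set 0) → L1-HIT  vc=[]
3: 0xa4 (blk 10, set 0) → L1-HIT  vc=[]
4: 0xae (blk 10, set 0) → L1-HIT  vc=[]
5: 0xca (blk 12, set 0) → MISS  vc=[10]
6: 0xa7 (blk 10, set 0) → VC-HIT  vc=[12]
7: 0x47 (blk 4, set 0) → MISS  vc=[12, 10]
8: 0xa0 (blk 10, set 0) → VC-HIT  vc=[12, 4]
9: 0x4d (blk 4, set 0) → VC-HIT  vc=[12, 10]
10: 0x4a (blk 4, set 0) → L1-HIT  vc=[12, 10]
11: 0xa8 (blk 10, set 0) → VC-HIT  vc=[12, 4]

VC = [12, 4]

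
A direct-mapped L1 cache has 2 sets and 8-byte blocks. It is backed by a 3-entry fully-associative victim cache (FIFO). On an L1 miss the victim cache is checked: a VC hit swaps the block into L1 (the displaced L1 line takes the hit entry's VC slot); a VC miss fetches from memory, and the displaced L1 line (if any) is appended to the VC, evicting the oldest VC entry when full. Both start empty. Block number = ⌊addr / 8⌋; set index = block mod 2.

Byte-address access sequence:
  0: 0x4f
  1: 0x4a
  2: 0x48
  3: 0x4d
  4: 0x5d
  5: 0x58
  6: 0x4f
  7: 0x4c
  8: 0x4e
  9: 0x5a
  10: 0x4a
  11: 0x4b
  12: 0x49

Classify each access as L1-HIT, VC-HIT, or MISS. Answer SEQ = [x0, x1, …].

SEQ = [MISS, L1-HIT, L1-HIT, L1-HIT, MISS, L1-HIT, VC-HIT, L1-HIT, L1-HIT, VC-HIT, VC-HIT, L1-HIT, L1-HIT]

#0 0x4f→b9/s1 MISS; vc=[]
#1 0x4a→b9/s1 L1-HIT; vc=[]
#2 0x48→b9/s1 L1-HIT; vc=[]
#3 0x4d→b9/s1 L1-HIT; vc=[]
#4 0x5d→b11/s1 MISS; vc=[9]
#5 0x58→b11/s1 L1-HIT; vc=[9]
#6 0x4f→b9/s1 VC-HIT; vc=[11]
#7 0x4c→b9/s1 L1-HIT; vc=[11]
#8 0x4e→b9/s1 L1-HIT; vc=[11]
#9 0x5a→b11/s1 VC-HIT; vc=[9]
#10 0x4a→b9/s1 VC-HIT; vc=[11]
#11 0x4b→b9/s1 L1-HIT; vc=[11]
#12 0x49→b9/s1 L1-HIT; vc=[11]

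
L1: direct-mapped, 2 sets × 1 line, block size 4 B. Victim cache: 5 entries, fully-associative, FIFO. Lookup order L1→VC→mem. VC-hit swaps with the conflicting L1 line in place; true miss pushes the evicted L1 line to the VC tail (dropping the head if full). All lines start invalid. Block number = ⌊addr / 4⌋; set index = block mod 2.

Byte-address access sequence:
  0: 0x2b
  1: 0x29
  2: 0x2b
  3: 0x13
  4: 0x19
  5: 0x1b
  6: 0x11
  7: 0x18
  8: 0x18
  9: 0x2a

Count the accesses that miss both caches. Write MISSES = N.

MISSES = 3

#0 0x2b→b10/s0 MISS; vc=[]
#1 0x29→b10/s0 L1-HIT; vc=[]
#2 0x2b→b10/s0 L1-HIT; vc=[]
#3 0x13→b4/s0 MISS; vc=[10]
#4 0x19→b6/s0 MISS; vc=[10,4]
#5 0x1b→b6/s0 L1-HIT; vc=[10,4]
#6 0x11→b4/s0 VC-HIT; vc=[10,6]
#7 0x18→b6/s0 VC-HIT; vc=[10,4]
#8 0x18→b6/s0 L1-HIT; vc=[10,4]
#9 0x2a→b10/s0 VC-HIT; vc=[6,4]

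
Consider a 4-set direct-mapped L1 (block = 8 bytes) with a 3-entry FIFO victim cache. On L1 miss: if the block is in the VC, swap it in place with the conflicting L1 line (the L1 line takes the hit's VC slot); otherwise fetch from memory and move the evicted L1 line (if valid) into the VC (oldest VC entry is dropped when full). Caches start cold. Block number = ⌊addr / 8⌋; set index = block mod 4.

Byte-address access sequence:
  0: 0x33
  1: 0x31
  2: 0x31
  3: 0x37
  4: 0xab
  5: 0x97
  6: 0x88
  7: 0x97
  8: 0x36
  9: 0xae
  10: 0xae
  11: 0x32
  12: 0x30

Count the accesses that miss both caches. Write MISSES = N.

0: 0x33 (blk 6, set 2) → MISS  vc=[]
1: 0x31 (blk 6, set 2) → L1-HIT  vc=[]
2: 0x31 (blk 6, set 2) → L1-HIT  vc=[]
3: 0x37 (blk 6, set 2) → L1-HIT  vc=[]
4: 0xab (blk 21, set 1) → MISS  vc=[]
5: 0x97 (blk 18, set 2) → MISS  vc=[6]
6: 0x88 (blk 17, set 1) → MISS  vc=[6, 21]
7: 0x97 (blk 18, set 2) → L1-HIT  vc=[6, 21]
8: 0x36 (blk 6, set 2) → VC-HIT  vc=[18, 21]
9: 0xae (blk 21, set 1) → VC-HIT  vc=[18, 17]
10: 0xae (blk 21, set 1) → L1-HIT  vc=[18, 17]
11: 0x32 (blk 6, set 2) → L1-HIT  vc=[18, 17]
12: 0x30 (blk 6, set 2) → L1-HIT  vc=[18, 17]

MISSES = 4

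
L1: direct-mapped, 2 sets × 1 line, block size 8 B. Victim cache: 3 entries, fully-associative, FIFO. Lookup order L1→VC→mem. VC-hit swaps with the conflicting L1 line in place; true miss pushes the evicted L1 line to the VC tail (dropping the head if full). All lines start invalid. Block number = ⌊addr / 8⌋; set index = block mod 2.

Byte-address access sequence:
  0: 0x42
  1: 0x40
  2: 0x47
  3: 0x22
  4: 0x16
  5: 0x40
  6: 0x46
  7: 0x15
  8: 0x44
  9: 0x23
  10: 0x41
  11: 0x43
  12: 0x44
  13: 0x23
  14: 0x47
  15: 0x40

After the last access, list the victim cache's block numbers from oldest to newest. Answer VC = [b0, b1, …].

VC = [2, 4]

  [0] addr=0x42 blk=8 s=0: MISS | VC []
  [1] addr=0x40 blk=8 s=0: L1-HIT | VC []
  [2] addr=0x47 blk=8 s=0: L1-HIT | VC []
  [3] addr=0x22 blk=4 s=0: MISS | VC [8]
  [4] addr=0x16 blk=2 s=0: MISS | VC [8, 4]
  [5] addr=0x40 blk=8 s=0: VC-HIT | VC [2, 4]
  [6] addr=0x46 blk=8 s=0: L1-HIT | VC [2, 4]
  [7] addr=0x15 blk=2 s=0: VC-HIT | VC [8, 4]
  [8] addr=0x44 blk=8 s=0: VC-HIT | VC [2, 4]
  [9] addr=0x23 blk=4 s=0: VC-HIT | VC [2, 8]
  [10] addr=0x41 blk=8 s=0: VC-HIT | VC [2, 4]
  [11] addr=0x43 blk=8 s=0: L1-HIT | VC [2, 4]
  [12] addr=0x44 blk=8 s=0: L1-HIT | VC [2, 4]
  [13] addr=0x23 blk=4 s=0: VC-HIT | VC [2, 8]
  [14] addr=0x47 blk=8 s=0: VC-HIT | VC [2, 4]
  [15] addr=0x40 blk=8 s=0: L1-HIT | VC [2, 4]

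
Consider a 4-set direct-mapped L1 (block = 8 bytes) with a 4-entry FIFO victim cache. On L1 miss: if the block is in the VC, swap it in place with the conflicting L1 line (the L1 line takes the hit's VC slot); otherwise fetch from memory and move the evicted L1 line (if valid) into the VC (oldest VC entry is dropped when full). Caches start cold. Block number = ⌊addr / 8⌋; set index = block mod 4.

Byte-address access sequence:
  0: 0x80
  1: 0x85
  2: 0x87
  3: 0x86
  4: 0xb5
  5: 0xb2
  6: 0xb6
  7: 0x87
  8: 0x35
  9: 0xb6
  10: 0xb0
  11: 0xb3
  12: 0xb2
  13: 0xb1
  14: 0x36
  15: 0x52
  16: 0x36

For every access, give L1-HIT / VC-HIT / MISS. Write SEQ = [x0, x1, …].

#0 0x80→b16/s0 MISS; vc=[]
#1 0x85→b16/s0 L1-HIT; vc=[]
#2 0x87→b16/s0 L1-HIT; vc=[]
#3 0x86→b16/s0 L1-HIT; vc=[]
#4 0xb5→b22/s2 MISS; vc=[]
#5 0xb2→b22/s2 L1-HIT; vc=[]
#6 0xb6→b22/s2 L1-HIT; vc=[]
#7 0x87→b16/s0 L1-HIT; vc=[]
#8 0x35→b6/s2 MISS; vc=[22]
#9 0xb6→b22/s2 VC-HIT; vc=[6]
#10 0xb0→b22/s2 L1-HIT; vc=[6]
#11 0xb3→b22/s2 L1-HIT; vc=[6]
#12 0xb2→b22/s2 L1-HIT; vc=[6]
#13 0xb1→b22/s2 L1-HIT; vc=[6]
#14 0x36→b6/s2 VC-HIT; vc=[22]
#15 0x52→b10/s2 MISS; vc=[22,6]
#16 0x36→b6/s2 VC-HIT; vc=[22,10]

SEQ = [MISS, L1-HIT, L1-HIT, L1-HIT, MISS, L1-HIT, L1-HIT, L1-HIT, MISS, VC-HIT, L1-HIT, L1-HIT, L1-HIT, L1-HIT, VC-HIT, MISS, VC-HIT]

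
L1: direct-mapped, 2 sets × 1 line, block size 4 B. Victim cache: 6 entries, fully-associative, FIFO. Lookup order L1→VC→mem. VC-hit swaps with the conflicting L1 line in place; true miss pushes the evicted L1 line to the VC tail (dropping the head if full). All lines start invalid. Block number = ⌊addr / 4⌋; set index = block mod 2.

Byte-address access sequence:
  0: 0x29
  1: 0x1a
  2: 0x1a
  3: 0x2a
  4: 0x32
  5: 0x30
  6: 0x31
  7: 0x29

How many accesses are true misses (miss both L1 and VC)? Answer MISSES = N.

MISSES = 3

  [0] addr=0x29 blk=10 s=0: MISS | VC []
  [1] addr=0x1a blk=6 s=0: MISS | VC [10]
  [2] addr=0x1a blk=6 s=0: L1-HIT | VC [10]
  [3] addr=0x2a blk=10 s=0: VC-HIT | VC [6]
  [4] addr=0x32 blk=12 s=0: MISS | VC [6, 10]
  [5] addr=0x30 blk=12 s=0: L1-HIT | VC [6, 10]
  [6] addr=0x31 blk=12 s=0: L1-HIT | VC [6, 10]
  [7] addr=0x29 blk=10 s=0: VC-HIT | VC [6, 12]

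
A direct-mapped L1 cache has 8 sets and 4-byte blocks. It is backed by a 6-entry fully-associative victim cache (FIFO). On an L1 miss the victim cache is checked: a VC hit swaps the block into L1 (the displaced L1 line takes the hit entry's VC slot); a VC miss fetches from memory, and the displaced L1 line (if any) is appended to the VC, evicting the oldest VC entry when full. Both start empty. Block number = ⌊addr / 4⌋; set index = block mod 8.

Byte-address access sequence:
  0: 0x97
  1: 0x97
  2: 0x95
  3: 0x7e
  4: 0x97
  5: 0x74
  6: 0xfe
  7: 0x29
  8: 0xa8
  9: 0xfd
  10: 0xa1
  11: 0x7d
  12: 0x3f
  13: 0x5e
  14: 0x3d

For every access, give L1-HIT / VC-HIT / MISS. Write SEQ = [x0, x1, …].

#0 0x97→b37/s5 MISS; vc=[]
#1 0x97→b37/s5 L1-HIT; vc=[]
#2 0x95→b37/s5 L1-HIT; vc=[]
#3 0x7e→b31/s7 MISS; vc=[]
#4 0x97→b37/s5 L1-HIT; vc=[]
#5 0x74→b29/s5 MISS; vc=[37]
#6 0xfe→b63/s7 MISS; vc=[37,31]
#7 0x29→b10/s2 MISS; vc=[37,31]
#8 0xa8→b42/s2 MISS; vc=[37,31,10]
#9 0xfd→b63/s7 L1-HIT; vc=[37,31,10]
#10 0xa1→b40/s0 MISS; vc=[37,31,10]
#11 0x7d→b31/s7 VC-HIT; vc=[37,63,10]
#12 0x3f→b15/s7 MISS; vc=[37,63,10,31]
#13 0x5e→b23/s7 MISS; vc=[37,63,10,31,15]
#14 0x3d→b15/s7 VC-HIT; vc=[37,63,10,31,23]

SEQ = [MISS, L1-HIT, L1-HIT, MISS, L1-HIT, MISS, MISS, MISS, MISS, L1-HIT, MISS, VC-HIT, MISS, MISS, VC-HIT]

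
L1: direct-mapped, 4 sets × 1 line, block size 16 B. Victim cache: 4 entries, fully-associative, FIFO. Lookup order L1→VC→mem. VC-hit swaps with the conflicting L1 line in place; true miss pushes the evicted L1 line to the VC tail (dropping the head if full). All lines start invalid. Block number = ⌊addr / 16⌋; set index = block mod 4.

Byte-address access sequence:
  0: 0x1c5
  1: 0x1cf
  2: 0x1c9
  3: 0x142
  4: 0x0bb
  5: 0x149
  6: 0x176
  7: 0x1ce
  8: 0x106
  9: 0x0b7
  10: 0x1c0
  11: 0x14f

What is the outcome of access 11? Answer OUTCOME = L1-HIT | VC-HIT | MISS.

#0 0x1c5→b28/s0 MISS; vc=[]
#1 0x1cf→b28/s0 L1-HIT; vc=[]
#2 0x1c9→b28/s0 L1-HIT; vc=[]
#3 0x142→b20/s0 MISS; vc=[28]
#4 0xbb→b11/s3 MISS; vc=[28]
#5 0x149→b20/s0 L1-HIT; vc=[28]
#6 0x176→b23/s3 MISS; vc=[28,11]
#7 0x1ce→b28/s0 VC-HIT; vc=[20,11]
#8 0x106→b16/s0 MISS; vc=[20,11,28]
#9 0xb7→b11/s3 VC-HIT; vc=[20,23,28]
#10 0x1c0→b28/s0 VC-HIT; vc=[20,23,16]
#11 0x14f→b20/s0 VC-HIT; vc=[28,23,16]

OUTCOME = VC-HIT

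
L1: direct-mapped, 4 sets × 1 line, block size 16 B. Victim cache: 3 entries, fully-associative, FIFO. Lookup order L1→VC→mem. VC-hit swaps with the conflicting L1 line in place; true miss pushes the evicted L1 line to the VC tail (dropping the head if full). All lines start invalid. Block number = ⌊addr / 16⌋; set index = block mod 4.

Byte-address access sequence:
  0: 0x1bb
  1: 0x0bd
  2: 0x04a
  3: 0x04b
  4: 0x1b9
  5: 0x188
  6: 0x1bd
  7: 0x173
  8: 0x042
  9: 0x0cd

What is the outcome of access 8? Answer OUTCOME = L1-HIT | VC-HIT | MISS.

#0 0x1bb→b27/s3 MISS; vc=[]
#1 0xbd→b11/s3 MISS; vc=[27]
#2 0x4a→b4/s0 MISS; vc=[27]
#3 0x4b→b4/s0 L1-HIT; vc=[27]
#4 0x1b9→b27/s3 VC-HIT; vc=[11]
#5 0x188→b24/s0 MISS; vc=[11,4]
#6 0x1bd→b27/s3 L1-HIT; vc=[11,4]
#7 0x173→b23/s3 MISS; vc=[11,4,27]
#8 0x42→b4/s0 VC-HIT; vc=[11,24,27]
#9 0xcd→b12/s0 MISS; vc=[24,27,4]

OUTCOME = VC-HIT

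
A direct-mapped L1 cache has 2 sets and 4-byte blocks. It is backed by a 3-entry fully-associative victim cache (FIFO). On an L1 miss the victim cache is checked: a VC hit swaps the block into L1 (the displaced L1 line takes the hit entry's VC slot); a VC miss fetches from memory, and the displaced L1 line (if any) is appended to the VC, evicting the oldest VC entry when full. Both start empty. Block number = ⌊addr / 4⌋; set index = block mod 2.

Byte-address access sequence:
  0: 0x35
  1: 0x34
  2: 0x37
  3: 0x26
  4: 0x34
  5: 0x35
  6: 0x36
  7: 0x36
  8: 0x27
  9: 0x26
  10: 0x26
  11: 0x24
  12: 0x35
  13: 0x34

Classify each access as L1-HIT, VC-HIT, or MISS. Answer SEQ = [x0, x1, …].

SEQ = [MISS, L1-HIT, L1-HIT, MISS, VC-HIT, L1-HIT, L1-HIT, L1-HIT, VC-HIT, L1-HIT, L1-HIT, L1-HIT, VC-HIT, L1-HIT]

0: 0x35 (blk 13, set 1) → MISS  vc=[]
1: 0x34 (blk 13, set 1) → L1-HIT  vc=[]
2: 0x37 (blk 13, set 1) → L1-HIT  vc=[]
3: 0x26 (blk 9, set 1) → MISS  vc=[13]
4: 0x34 (blk 13, set 1) → VC-HIT  vc=[9]
5: 0x35 (blk 13, set 1) → L1-HIT  vc=[9]
6: 0x36 (blk 13, set 1) → L1-HIT  vc=[9]
7: 0x36 (blk 13, set 1) → L1-HIT  vc=[9]
8: 0x27 (blk 9, set 1) → VC-HIT  vc=[13]
9: 0x26 (blk 9, set 1) → L1-HIT  vc=[13]
10: 0x26 (blk 9, set 1) → L1-HIT  vc=[13]
11: 0x24 (blk 9, set 1) → L1-HIT  vc=[13]
12: 0x35 (blk 13, set 1) → VC-HIT  vc=[9]
13: 0x34 (blk 13, set 1) → L1-HIT  vc=[9]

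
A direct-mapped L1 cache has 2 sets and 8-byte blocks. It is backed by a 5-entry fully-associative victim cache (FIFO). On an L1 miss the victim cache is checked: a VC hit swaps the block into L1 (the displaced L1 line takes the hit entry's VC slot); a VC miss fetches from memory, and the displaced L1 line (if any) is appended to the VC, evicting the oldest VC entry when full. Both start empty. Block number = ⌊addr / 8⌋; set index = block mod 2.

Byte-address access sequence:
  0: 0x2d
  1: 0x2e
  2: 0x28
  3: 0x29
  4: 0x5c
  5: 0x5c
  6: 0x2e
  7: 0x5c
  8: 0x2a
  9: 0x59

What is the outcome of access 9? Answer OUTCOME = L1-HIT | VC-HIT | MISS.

OUTCOME = VC-HIT

0: 0x2d (blk 5, set 1) → MISS  vc=[]
1: 0x2e (blk 5, set 1) → L1-HIT  vc=[]
2: 0x28 (blk 5, set 1) → L1-HIT  vc=[]
3: 0x29 (blk 5, set 1) → L1-HIT  vc=[]
4: 0x5c (blk 11, set 1) → MISS  vc=[5]
5: 0x5c (blk 11, set 1) → L1-HIT  vc=[5]
6: 0x2e (blk 5, set 1) → VC-HIT  vc=[11]
7: 0x5c (blk 11, set 1) → VC-HIT  vc=[5]
8: 0x2a (blk 5, set 1) → VC-HIT  vc=[11]
9: 0x59 (blk 11, set 1) → VC-HIT  vc=[5]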